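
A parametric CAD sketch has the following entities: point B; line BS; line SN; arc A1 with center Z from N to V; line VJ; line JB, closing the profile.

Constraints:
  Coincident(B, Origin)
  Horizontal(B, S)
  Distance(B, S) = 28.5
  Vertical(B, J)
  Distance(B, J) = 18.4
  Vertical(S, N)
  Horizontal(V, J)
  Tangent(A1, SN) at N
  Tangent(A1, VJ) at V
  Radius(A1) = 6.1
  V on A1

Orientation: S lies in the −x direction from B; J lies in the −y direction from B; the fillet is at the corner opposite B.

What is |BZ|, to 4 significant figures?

25.55

B is at the origin; B and S share the same y with |BS| = 28.5 and S on the −x side, so S = (-28.50, 0.000). B and J share the same x with |BJ| = 18.4 and J on the −y side, so J = (0.000, -18.40). The virtual corner opposite B is at (-28.50, -18.40). A1 meets SN tangentially, so ZN is at right angles to SN and since A1 is tangent to VJ there, ZV ⟂ VJ, with radius 6.1, so the center Z sits 6.1 in from both sides at Z = (-22.40, -12.30). Then |BZ| = |Z − B| = 25.55.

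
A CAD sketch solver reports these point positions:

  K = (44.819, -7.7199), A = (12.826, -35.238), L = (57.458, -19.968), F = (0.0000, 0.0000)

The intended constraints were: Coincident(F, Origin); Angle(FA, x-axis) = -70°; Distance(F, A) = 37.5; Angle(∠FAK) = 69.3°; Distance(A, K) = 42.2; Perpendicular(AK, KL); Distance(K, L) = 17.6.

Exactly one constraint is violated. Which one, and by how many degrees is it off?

Perpendicular(AK, KL) — off by 5.20°.

F = (0.00, 0.00) ✓; FA at -70.00° ✓; |FA| = 37.50 ✓; ∠FAK = 69.30° ✓; |AK| = 42.20 ✓; ∠(AK, KL) = 84.80° ✗; |KL| = 17.60 ✓.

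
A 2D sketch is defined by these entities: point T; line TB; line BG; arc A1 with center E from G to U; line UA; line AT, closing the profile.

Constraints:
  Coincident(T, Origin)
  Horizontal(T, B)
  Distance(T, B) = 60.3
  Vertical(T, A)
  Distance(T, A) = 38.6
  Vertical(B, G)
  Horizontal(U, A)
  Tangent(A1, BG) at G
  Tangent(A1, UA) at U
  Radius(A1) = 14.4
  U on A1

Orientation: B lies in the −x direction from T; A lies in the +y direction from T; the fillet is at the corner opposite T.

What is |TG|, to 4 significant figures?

64.97

T is at the origin; T and B share the same y with |TB| = 60.3 and B on the −x side, so B = (-60.30, 0.000). TA is vertical with |TA| = 38.6 and A on the +y side, so A = (0.000, 38.60). The virtual corner opposite T is at (-60.30, 38.60). The tangent condition forces EG to be normal to BG and since A1 is tangent to UA there, EU ⟂ UA, with radius 14.4, so the center E sits 14.4 in from both sides at E = (-45.90, 24.20). That places the tangent points at G = (-60.30, 24.20) on BG and U = (-45.90, 38.60) on UA. Then |TG| = |G − T| = 64.97.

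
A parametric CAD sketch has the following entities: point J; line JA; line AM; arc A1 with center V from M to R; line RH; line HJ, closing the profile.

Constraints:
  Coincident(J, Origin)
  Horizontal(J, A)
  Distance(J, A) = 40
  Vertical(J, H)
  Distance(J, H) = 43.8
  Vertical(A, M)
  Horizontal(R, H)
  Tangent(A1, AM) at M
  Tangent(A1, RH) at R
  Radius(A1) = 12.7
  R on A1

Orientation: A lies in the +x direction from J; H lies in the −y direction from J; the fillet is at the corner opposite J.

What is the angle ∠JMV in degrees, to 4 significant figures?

37.87°

J is at the origin; JA is horizontal with |JA| = 40.0 and A on the +x side, so A = (40.00, 0.000). JH is vertical with |JH| = 43.8 and H on the −y side, so H = (0.000, -43.80). The virtual corner opposite J is at (40.00, -43.80). The tangent condition forces VM to be normal to AM and the tangent condition forces VR to be normal to RH, with radius 12.7, so the center V sits 12.7 in from both sides at V = (27.30, -31.10). That places the tangent points at M = (40.00, -31.10) on AM and R = (27.30, -43.80) on RH. Then cos ∠JMV = MJ·MV / (|MJ||MV|), giving 37.87°.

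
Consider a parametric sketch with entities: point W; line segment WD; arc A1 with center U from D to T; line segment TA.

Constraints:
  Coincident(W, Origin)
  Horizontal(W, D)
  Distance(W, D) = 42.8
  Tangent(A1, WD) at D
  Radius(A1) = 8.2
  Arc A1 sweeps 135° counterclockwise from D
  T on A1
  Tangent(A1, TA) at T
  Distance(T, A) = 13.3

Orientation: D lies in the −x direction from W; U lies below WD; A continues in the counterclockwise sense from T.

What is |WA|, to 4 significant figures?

45.65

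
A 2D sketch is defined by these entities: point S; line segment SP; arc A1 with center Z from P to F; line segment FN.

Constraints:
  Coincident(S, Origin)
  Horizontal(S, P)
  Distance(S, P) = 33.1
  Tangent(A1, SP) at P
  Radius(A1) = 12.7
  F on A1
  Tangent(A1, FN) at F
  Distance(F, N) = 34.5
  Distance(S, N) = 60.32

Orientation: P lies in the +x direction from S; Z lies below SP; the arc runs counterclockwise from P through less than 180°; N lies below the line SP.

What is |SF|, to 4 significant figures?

27.66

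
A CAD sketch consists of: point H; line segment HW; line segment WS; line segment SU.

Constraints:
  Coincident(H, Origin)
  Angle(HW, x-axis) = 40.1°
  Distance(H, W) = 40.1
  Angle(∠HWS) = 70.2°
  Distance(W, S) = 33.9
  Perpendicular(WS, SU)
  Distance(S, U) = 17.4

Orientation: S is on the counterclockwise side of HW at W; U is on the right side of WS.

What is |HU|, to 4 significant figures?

58.75

H is at the origin; HW runs at 40.1° with length 40.1, so W = 40.1·(cos 40.1°, sin 40.1°) = (30.67, 25.83). ∠HWS = 70.2°, so WS runs at 40.1° + (180° − 70.2°) = 149.9° from the x-axis; with |WS| = 33.9, S = W + 33.9·(cos 149.9°, sin 149.9°) = (1.345, 42.83). The perpendicularity gives SU at right angles to WS; with |SU| = 17.4 on the right of WS, U = S + 17.4·(0.5015, 0.8652) = (10.07, 57.88). Then |HU| = |U − H| = 58.75.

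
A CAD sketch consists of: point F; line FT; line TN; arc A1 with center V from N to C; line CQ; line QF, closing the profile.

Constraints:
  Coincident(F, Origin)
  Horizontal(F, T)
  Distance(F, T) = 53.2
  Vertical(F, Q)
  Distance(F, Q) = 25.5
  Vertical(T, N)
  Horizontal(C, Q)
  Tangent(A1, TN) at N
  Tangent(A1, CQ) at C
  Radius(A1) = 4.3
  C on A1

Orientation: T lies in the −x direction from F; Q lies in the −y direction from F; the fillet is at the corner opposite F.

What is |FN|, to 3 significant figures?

57.3

F is at the origin; FT is horizontal with |FT| = 53.2 and T on the −x side, so T = (-53.2, 0.00). F and Q share the same x with |FQ| = 25.5 and Q on the −y side, so Q = (0.00, -25.5). The virtual corner opposite F is at (-53.2, -25.5). Tangency of A1 to TN means the radius VN is perpendicular to TN and since A1 is tangent to CQ there, VC ⟂ CQ, with radius 4.3, so the center V sits 4.3 in from both sides at V = (-48.9, -21.2). That places the tangent points at N = (-53.2, -21.2) on TN and C = (-48.9, -25.5) on CQ. Then |FN| = |N − F| = 57.3.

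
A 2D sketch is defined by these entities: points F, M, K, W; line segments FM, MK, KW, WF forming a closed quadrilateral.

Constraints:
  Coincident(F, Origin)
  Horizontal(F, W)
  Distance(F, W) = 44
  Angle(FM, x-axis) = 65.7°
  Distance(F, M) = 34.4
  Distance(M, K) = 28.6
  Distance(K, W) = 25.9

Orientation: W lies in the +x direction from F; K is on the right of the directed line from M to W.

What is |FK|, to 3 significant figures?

18.5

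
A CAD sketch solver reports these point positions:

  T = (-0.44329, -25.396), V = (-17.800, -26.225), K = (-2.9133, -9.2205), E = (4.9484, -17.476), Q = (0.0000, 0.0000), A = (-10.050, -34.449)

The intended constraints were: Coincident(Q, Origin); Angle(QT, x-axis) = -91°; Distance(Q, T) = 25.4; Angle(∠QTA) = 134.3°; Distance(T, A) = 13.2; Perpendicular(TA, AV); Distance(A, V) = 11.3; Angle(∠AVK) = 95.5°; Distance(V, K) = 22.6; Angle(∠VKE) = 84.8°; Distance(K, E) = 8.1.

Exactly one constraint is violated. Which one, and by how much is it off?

Distance(K, E) = 8.1 — off by 3.30.

Q = (0.00, 0.00) ✓; QT at -91.00° ✓; |QT| = 25.40 ✓; ∠QTA = 134.3° ✓; |TA| = 13.20 ✓; ∠(TA, AV) = 90.00° ✓; |AV| = 11.30 ✓; ∠AVK = 95.50° ✓; |VK| = 22.60 ✓; ∠VKE = 84.80° ✓; |KE| = 11.40 ✗.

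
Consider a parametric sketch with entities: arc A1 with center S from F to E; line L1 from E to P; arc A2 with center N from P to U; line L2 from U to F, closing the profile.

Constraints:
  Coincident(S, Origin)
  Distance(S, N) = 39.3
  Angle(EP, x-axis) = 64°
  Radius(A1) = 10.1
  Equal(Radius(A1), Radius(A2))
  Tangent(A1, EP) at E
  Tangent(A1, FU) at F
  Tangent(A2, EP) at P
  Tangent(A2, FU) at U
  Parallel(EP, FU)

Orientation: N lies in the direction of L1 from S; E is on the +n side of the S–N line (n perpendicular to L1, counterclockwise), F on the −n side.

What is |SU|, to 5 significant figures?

40.577

The slot axis is L1's direction at 64.0°, so u = (cos 64.0°, sin 64.0°) = (0.43837, 0.89879) and n = (−sin 64.0°, cos 64.0°) = (-0.89879, 0.43837). S is at the origin and N lies 39.3 along u from S, so N = 39.3·u = (17.228, 35.323). Tangency of A1 to both parallel lines with radius 10.1 puts E and F at S ± 10.1·n: E = (-9.0778, 4.4275), F = (9.0778, -4.4275). Equal radii place P and U the same way about N: P = N + 10.1·n = (8.1502, 39.750), U = N − 10.1·n = (26.306, 30.895). Then |SU| = |U − S| = 40.577.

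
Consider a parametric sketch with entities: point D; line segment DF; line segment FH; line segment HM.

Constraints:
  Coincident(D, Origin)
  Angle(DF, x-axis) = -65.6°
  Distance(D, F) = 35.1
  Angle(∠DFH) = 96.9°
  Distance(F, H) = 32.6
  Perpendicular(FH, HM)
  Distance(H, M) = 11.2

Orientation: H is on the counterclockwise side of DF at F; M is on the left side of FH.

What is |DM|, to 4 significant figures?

43.76

D is at the origin; DF runs at -65.6° with length 35.1, so F = 35.1·(cos -65.6°, sin -65.6°) = (14.50, -31.96). ∠DFH = 96.9°, so FH runs at -65.6° + (180° − 96.9°) = 17.50° from the x-axis; with |FH| = 32.6, H = F + 32.6·(cos 17.50°, sin 17.50°) = (45.59, -22.16). The perpendicularity gives HM at right angles to FH; with |HM| = 11.2 on the left of FH, M = H + 11.2·(-0.3007, 0.9537) = (42.22, -11.48). Then |DM| = |M − D| = 43.76.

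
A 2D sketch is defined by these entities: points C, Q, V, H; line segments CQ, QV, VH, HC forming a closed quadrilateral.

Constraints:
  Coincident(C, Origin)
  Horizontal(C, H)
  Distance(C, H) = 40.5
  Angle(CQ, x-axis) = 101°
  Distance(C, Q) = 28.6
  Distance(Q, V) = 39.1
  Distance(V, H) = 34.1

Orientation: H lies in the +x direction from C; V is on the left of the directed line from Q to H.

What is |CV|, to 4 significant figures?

47.11

C is at the origin; CH is horizontal with |CH| = 40.5 and H in +x, so H = (40.5, 0). CQ runs at 101.0° with |CQ| = 28.6, so Q = (-5.457, 28.07). V is determined by |QV| = 39.1 and |VH| = 34.1 together: it lies at the intersection of circle(Q, 39.1) and circle(H, 34.1). With |QH| = 53.85, the foot of the radical line on QH is 30.33 from Q and the perpendicular offset is √(39.1² − 30.33²) = 24.68. Taking the left-of-QH solution: V = (33.29, 33.33).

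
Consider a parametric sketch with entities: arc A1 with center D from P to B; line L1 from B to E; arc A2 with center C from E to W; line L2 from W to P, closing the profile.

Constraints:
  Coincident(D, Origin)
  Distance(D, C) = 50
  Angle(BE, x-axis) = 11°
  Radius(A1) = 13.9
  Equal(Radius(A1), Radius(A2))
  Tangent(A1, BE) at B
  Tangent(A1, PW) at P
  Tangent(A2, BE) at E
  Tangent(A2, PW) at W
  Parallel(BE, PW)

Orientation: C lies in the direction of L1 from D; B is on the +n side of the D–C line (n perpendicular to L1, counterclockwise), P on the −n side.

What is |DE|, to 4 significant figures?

51.90

The slot axis is L1's direction at 11.0°, so u = (cos 11.0°, sin 11.0°) = (0.9816, 0.1908) and n = (−sin 11.0°, cos 11.0°) = (-0.1908, 0.9816). D is at the origin and C lies 50.0 along u from D, so C = 50.0·u = (49.08, 9.540). Tangency of A1 to both parallel lines with radius 13.9 puts B and P at D ± 13.9·n: B = (-2.652, 13.64), P = (2.652, -13.64). Equal radii place E and W the same way about C: E = C + 13.9·n = (46.43, 23.19), W = C − 13.9·n = (51.73, -4.104). Then |DE| = |E − D| = 51.90.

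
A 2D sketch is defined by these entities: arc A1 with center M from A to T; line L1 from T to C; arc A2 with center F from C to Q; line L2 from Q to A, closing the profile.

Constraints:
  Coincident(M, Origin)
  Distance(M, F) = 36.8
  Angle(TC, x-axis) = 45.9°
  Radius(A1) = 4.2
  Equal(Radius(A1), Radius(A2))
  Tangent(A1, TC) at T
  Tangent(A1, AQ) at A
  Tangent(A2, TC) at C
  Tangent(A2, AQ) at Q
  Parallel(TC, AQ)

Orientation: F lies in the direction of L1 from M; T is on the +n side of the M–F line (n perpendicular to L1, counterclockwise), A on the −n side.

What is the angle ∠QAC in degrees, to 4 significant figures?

12.86°

The slot axis is L1's direction at 45.9°, so u = (cos 45.9°, sin 45.9°) = (0.6959, 0.7181) and n = (−sin 45.9°, cos 45.9°) = (-0.7181, 0.6959). M is at the origin and F lies 36.8 along u from M, so F = 36.8·u = (25.61, 26.43). Tangency of A1 to both parallel lines with radius 4.2 puts T and A at M ± 4.2·n: T = (-3.016, 2.923), A = (3.016, -2.923). Equal radii place C and Q the same way about F: C = F + 4.2·n = (22.59, 29.35), Q = F − 4.2·n = (28.63, 23.50). Then cos ∠QAC = AQ·AC / (|AQ||AC|), giving 12.86°.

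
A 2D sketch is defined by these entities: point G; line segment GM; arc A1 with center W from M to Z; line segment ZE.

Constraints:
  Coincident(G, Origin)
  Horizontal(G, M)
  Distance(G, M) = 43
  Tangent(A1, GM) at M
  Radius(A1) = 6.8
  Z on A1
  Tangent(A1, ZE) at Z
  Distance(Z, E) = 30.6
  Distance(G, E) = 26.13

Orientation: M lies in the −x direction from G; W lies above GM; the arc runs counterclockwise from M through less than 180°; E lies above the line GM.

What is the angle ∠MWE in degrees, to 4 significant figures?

117.5°

Checks: |WZ| = 6.800 ✓; ∠(WZ, ZE) = 90.00° ✓; |ZE| = 30.60 ✓; |GE| = 26.13 ✓.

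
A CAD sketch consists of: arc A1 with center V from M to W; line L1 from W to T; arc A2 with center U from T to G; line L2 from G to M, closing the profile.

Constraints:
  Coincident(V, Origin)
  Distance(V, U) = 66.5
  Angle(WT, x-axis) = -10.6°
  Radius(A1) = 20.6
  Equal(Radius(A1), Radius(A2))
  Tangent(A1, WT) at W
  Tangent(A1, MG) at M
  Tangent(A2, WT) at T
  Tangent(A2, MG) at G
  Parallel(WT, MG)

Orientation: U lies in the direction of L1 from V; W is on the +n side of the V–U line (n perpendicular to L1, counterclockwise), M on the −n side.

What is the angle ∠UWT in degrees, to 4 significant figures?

17.21°

Tangency of A1 to both parallel lines with radius 20.6 puts W and M at V ± 20.6·n: W = (3.789, 20.25), M = (-3.789, -20.25). Equal radii place T and G the same way about U: T = U + 20.6·n = (69.15, 8.016), G = U − 20.6·n = (61.58, -32.48). Then cos ∠UWT = WU·WT / (|WU||WT|), giving 17.21°.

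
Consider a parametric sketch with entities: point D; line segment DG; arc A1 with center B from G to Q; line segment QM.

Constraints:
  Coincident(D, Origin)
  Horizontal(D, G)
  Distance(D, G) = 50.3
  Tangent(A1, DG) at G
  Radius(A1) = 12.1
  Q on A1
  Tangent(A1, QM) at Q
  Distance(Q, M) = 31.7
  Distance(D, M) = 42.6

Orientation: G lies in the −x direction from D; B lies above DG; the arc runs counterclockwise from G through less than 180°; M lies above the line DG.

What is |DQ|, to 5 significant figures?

40.108

D is at the origin; DG is horizontal with |DG| = 50.3 and G on the −x side, so G = (-50.300, 0.0000). Since A1 is tangent to DG there, BG ⟂ DG, so B = G + (0, 12.1) = (-50.300, 12.100). Since BQ ⟂ QM (tangency), |BM| = √(12.1² + 31.7²) = 33.931 regardless of where Q sits on A1. So M lies on both circle(D, 42.6) and circle(B, 33.931); the above-DG intersection is M = (-24.882, 34.578). Q is the foot of the tangent from M: Q = (-39.579, 6.4903).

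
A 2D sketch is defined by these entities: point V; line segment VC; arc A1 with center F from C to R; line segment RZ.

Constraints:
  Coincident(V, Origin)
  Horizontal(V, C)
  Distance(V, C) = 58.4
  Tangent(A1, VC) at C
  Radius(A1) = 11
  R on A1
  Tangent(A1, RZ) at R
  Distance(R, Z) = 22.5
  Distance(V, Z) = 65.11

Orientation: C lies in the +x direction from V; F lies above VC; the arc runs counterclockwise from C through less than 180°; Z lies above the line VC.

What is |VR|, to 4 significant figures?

69.59

Checks: |FC| = 11.00 ✓; |FR| = 11.00 ✓; ∠(FR, RZ) = 90.00° ✓; |RZ| = 22.50 ✓; |VZ| = 65.11 ✓.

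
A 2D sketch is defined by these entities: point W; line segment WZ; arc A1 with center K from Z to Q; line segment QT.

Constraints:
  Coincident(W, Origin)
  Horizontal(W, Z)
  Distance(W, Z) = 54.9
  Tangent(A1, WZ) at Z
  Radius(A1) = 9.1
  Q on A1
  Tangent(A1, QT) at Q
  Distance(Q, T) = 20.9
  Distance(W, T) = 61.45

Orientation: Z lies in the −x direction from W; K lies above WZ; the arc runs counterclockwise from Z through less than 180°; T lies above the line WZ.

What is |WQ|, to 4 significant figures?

47.73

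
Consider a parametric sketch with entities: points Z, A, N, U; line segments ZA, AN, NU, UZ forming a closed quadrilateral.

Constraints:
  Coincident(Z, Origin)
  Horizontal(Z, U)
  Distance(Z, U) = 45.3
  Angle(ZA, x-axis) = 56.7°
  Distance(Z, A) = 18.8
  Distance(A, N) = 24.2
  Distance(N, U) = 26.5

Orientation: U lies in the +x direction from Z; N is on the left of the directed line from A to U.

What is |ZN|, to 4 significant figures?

40.73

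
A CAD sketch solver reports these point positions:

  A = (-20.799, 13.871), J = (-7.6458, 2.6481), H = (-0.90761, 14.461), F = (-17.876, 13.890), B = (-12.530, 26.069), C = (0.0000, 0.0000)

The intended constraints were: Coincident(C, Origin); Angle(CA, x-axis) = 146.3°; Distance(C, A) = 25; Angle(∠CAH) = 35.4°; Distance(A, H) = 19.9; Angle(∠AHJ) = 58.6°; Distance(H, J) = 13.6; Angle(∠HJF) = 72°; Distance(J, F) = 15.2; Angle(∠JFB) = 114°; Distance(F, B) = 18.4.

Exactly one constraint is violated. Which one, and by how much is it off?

Distance(F, B) = 18.4 — off by 5.10.

C = (0.00, 0.00) ✓; CA at 146.3° ✓; |CA| = 25.00 ✓; ∠CAH = 35.40° ✓; |AH| = 19.90 ✓; ∠AHJ = 58.60° ✓; |HJ| = 13.60 ✓; ∠HJF = 72.00° ✓; |JF| = 15.20 ✓; ∠JFB = 114.0° ✓; |FB| = 13.30 ✗.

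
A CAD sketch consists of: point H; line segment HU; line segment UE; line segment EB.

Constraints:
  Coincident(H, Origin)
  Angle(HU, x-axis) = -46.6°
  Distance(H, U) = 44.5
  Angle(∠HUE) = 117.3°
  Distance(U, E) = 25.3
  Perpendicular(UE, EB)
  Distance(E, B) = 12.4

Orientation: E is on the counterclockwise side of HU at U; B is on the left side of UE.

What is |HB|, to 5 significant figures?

53.162

∠HUE = 117.3°, so UE runs at -46.6° + (180° − 117.3°) = 16.100° from the x-axis; with |UE| = 25.3, E = U + 25.3·(cos 16.100°, sin 16.100°) = (54.883, -25.317). UE ⟂ EB; with |EB| = 12.4 on the left of UE, B = E + 12.4·(-0.27731, 0.96078) = (51.444, -13.403). Then |HB| = |B − H| = 53.162.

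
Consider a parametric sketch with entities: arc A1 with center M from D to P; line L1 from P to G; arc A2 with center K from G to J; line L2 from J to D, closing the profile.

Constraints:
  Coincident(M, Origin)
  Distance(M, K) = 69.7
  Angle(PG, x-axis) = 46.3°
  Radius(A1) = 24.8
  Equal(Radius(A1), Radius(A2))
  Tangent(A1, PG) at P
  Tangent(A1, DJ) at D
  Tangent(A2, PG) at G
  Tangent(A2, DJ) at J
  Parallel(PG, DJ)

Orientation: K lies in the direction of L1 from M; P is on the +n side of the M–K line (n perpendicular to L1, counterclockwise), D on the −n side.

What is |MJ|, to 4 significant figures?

73.98

Tangency of A1 to both parallel lines with radius 24.8 puts P and D at M ± 24.8·n: P = (-17.93, 17.13), D = (17.93, -17.13). Equal radii place G and J the same way about K: G = K + 24.8·n = (30.22, 67.52), J = K − 24.8·n = (66.08, 33.26). Then |MJ| = |J − M| = 73.98.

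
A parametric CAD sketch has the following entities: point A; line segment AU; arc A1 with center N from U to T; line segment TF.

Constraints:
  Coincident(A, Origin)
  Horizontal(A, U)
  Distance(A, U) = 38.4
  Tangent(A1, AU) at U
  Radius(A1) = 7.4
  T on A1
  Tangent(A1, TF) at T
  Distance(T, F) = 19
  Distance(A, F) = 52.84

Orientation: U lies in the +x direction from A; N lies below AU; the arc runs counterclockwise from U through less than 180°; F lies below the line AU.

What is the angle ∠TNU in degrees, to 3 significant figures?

132°

A is at the origin; A and U share the same y with |AU| = 38.4 and U on the +x side, so U = (38.4, 0.00). A1 meets AU tangentially, so NU is at right angles to AU, so N = U + (0, -7.4) = (38.4, -7.40). Since NT ⟂ TF (tangency), |NF| = √(7.4² + 19.0²) = 20.4 regardless of where T sits on A1. So F lies on both circle(A, 52.84) and circle(N, 20.4); the below-AU intersection is F = (45.8, -26.4). T is the foot of the tangent from F: T = (32.9, -12.4).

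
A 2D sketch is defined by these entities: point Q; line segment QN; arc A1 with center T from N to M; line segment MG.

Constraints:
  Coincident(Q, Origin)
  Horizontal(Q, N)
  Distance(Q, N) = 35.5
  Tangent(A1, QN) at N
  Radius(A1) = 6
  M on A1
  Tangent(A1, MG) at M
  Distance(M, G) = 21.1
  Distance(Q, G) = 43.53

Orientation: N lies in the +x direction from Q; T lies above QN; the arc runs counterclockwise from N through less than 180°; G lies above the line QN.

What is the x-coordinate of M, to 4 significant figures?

41.09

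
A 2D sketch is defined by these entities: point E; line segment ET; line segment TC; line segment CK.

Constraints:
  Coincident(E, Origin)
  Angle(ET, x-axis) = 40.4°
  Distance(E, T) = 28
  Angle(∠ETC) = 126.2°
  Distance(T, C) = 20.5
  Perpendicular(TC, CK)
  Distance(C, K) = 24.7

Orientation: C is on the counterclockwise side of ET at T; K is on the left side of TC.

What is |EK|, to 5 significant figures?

37.097

∠ETC = 126.2°, so TC runs at 40.4° + (180° − 126.2°) = 94.200° from the x-axis; with |TC| = 20.5, C = T + 20.5·(cos 94.200°, sin 94.200°) = (19.822, 38.592). TC ⟂ CK; with |CK| = 24.7 on the left of TC, K = C + 24.7·(-0.99731, -0.073238) = (-4.8120, 36.783). Then |EK| = |K − E| = 37.097.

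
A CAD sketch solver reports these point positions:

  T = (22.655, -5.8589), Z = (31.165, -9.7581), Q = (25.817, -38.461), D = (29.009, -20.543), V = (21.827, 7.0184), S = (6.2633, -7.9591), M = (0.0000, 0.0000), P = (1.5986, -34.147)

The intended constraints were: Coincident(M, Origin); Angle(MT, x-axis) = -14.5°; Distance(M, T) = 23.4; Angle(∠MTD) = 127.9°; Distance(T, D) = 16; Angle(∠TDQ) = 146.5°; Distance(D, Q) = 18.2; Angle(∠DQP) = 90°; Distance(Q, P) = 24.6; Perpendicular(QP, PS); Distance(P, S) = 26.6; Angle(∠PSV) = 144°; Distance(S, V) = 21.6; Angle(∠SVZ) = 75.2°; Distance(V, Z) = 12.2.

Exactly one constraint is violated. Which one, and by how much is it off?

Distance(V, Z) = 12.2 — off by 7.00.

M = (0.00, 0.00) ✓; MT at -14.50° ✓; |MT| = 23.40 ✓; ∠MTD = 127.9° ✓; |TD| = 16.00 ✓; ∠TDQ = 146.5° ✓; |DQ| = 18.20 ✓; ∠DQP = 90.00° ✓; |QP| = 24.60 ✓; ∠(QP, PS) = 90.00° ✓; |PS| = 26.60 ✓; ∠PSV = 144.0° ✓; |SV| = 21.60 ✓; ∠SVZ = 75.20° ✓; |VZ| = 19.20 ✗.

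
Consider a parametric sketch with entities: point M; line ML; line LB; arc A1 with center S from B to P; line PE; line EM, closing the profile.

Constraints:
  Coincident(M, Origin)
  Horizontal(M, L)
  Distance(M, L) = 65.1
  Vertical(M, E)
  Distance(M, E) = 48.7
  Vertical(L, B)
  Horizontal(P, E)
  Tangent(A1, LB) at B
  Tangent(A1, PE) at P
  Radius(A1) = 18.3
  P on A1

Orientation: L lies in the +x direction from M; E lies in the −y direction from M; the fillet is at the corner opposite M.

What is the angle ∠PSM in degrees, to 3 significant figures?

123°

M is at the origin; M and L share the same y with |ML| = 65.1 and L on the +x side, so L = (65.1, 0.00). ME is vertical with |ME| = 48.7 and E on the −y side, so E = (0.00, -48.7). The virtual corner opposite M is at (65.1, -48.7). Since A1 is tangent to LB there, SB ⟂ LB and since A1 is tangent to PE there, SP ⟂ PE, with radius 18.3, so the center S sits 18.3 in from both sides at S = (46.8, -30.4). That places the tangent points at B = (65.1, -30.4) on LB and P = (46.8, -48.7) on PE. Then cos ∠PSM = SP·SM / (|SP||SM|), giving 123°.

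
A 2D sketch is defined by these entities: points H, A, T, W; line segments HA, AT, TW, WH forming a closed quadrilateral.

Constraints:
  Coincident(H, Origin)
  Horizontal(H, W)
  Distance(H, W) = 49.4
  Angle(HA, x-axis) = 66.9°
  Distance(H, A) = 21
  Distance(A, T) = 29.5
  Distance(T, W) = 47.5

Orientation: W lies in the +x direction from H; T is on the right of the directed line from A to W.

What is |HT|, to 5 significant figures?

10.121

H is at the origin; HW is horizontal with |HW| = 49.4 and W in +x, so W = (49.4, 0). HA runs at 66.9° with |HA| = 21.0, so A = (8.2391, 19.316). T is determined by |AT| = 29.5 and |TW| = 47.5 together: it lies at the intersection of circle(A, 29.5) and circle(W, 47.5). With |AW| = 45.468, the foot of the radical line on AW is 7.4925 from A and the perpendicular offset is √(29.5² − 7.4925²) = 28.533. Taking the right-of-AW solution: T = (2.9003, -9.6966).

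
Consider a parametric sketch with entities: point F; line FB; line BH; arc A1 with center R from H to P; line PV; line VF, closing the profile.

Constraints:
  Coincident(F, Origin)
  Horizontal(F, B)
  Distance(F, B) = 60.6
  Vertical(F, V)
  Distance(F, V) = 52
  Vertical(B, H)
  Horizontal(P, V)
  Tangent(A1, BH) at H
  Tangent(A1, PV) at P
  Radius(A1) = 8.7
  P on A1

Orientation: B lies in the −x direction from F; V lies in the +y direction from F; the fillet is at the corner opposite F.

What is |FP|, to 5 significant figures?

73.468

The virtual corner opposite F is at (-60.600, 52.000). Since A1 is tangent to BH there, RH ⟂ BH and the tangent condition forces RP to be normal to PV, with radius 8.7, so the center R sits 8.7 in from both sides at R = (-51.900, 43.300). That places the tangent points at H = (-60.600, 43.300) on BH and P = (-51.900, 52.000) on PV. Then |FP| = |P − F| = 73.468.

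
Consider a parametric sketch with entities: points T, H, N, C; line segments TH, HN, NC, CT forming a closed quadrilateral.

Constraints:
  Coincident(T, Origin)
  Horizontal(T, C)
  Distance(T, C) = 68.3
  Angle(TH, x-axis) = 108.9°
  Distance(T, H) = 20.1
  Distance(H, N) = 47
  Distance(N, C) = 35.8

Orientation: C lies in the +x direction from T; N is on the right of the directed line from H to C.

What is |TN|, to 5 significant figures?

33.667

T is at the origin; T and C share the same y with |TC| = 68.3 and C in +x, so C = (68.3, 0). TH runs at 108.9° with |TH| = 20.1, so H = (-6.5107, 19.016). N is determined by |HN| = 47.0 and |NC| = 35.8 together: it lies at the intersection of circle(H, 47.0) and circle(C, 35.8). With |HC| = 77.190, the foot of the radical line on HC is 44.602 from H and the perpendicular offset is √(47.0² − 44.602²) = 14.821. Taking the right-of-HC solution: N = (33.065, -6.3361).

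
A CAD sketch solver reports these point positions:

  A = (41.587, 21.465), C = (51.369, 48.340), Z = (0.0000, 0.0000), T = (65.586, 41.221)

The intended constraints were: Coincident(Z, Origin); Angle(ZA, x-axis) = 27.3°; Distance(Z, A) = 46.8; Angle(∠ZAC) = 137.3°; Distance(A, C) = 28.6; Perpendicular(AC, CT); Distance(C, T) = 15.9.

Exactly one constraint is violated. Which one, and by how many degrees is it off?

Perpendicular(AC, CT) — off by 6.60°.

Z = (0.00, 0.00) ✓; ZA at 27.30° ✓; |ZA| = 46.80 ✓; ∠ZAC = 137.3° ✓; |AC| = 28.60 ✓; ∠(AC, CT) = 96.60° ✗; |CT| = 15.90 ✓.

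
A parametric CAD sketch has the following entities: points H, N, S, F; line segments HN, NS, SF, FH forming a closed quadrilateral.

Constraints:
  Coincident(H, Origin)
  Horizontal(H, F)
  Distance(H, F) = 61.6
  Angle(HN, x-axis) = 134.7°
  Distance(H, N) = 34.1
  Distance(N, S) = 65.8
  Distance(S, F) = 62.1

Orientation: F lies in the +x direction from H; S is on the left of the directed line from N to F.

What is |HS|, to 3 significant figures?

65.1

H is at the origin; HF is horizontal with |HF| = 61.6 and F in +x, so F = (61.6, 0). HN runs at 134.7° with |HN| = 34.1, so N = (-24.0, 24.2). S is determined by |NS| = 65.8 and |SF| = 62.1 together: it lies at the intersection of circle(N, 65.8) and circle(F, 62.1). With |NF| = 89.0, the foot of the radical line on NF is 47.1 from N and the perpendicular offset is √(65.8² − 47.1²) = 45.9. Taking the left-of-NF solution: S = (33.9, 55.6).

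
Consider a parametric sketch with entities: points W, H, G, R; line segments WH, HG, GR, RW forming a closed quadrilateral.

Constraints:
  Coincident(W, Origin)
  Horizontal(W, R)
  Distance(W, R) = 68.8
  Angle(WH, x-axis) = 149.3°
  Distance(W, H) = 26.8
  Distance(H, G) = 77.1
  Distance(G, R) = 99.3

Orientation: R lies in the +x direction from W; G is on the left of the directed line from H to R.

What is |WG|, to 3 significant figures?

83.0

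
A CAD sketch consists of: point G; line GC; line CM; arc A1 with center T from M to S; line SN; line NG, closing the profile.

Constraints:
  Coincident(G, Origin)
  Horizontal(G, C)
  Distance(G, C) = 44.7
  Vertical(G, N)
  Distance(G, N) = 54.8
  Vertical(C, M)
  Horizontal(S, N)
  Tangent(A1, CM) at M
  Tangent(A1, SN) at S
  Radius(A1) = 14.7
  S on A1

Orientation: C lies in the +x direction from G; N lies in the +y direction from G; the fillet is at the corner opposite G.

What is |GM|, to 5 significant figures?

60.051

G is at the origin; GC is horizontal with |GC| = 44.7 and C on the +x side, so C = (44.700, 0.0000). G and N share the same x with |GN| = 54.8 and N on the +y side, so N = (0.0000, 54.800). The virtual corner opposite G is at (44.700, 54.800). Tangency of A1 to CM means the radius TM is perpendicular to CM and the tangent condition forces TS to be normal to SN, with radius 14.7, so the center T sits 14.7 in from both sides at T = (30.000, 40.100). That places the tangent points at M = (44.700, 40.100) on CM and S = (30.000, 54.800) on SN. Then |GM| = |M − G| = 60.051.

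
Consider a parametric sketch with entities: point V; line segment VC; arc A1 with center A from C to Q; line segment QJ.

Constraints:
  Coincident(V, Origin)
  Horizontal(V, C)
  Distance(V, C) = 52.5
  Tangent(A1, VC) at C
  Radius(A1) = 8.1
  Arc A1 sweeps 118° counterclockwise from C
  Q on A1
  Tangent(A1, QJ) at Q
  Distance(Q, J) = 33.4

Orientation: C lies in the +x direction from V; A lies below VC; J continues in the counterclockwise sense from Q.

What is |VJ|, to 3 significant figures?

73.7

V is at the origin; VC is horizontal with |VC| = 52.5 and C on the +x side, so C = (52.5, 0.00). The tangent condition forces AC to be normal to VC, so A = C + (0, -8.1) = (52.5, -8.10). On A1, C sits at bearing 90° from A; a 118° counterclockwise sweep puts Q at bearing 208°, so Q = A + 8.1·(cos 208°, sin 208°) = (45.3, -11.9). Since A1 is tangent to QJ there, AQ ⟂ QJ, so QJ runs along (−sin 208°, cos 208°); with |QJ| = 33.4, J = (61.0, -41.4). Then |VJ| = |J − V| = 73.7.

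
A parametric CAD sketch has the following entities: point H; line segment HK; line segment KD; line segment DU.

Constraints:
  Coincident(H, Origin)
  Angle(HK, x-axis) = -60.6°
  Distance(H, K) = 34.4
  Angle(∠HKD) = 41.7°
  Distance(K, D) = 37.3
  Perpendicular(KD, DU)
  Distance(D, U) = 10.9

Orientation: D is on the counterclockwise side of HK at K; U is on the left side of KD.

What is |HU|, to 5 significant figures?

16.689

∠HKD = 41.7°, so KD runs at -60.6° + (180° − 41.7°) = 77.700° from the x-axis; with |KD| = 37.3, D = K + 37.3·(cos 77.700°, sin 77.700°) = (24.833, 6.4740). KD ⟂ DU; with |DU| = 10.9 on the left of KD, U = D + 10.9·(-0.97705, 0.21303) = (14.183, 8.7961). Then |HU| = |U − H| = 16.689.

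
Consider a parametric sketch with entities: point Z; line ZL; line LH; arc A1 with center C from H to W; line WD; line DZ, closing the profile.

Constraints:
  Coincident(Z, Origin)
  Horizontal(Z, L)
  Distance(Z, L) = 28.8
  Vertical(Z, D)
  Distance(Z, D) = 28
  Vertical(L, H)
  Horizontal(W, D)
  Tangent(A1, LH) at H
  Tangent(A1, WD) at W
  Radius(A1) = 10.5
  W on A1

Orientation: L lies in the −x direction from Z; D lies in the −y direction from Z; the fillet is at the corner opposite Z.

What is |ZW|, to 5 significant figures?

33.450

The virtual corner opposite Z is at (-28.800, -28.000). A1 meets LH tangentially, so CH is at right angles to LH and A1 meets WD tangentially, so CW is at right angles to WD, with radius 10.5, so the center C sits 10.5 in from both sides at C = (-18.300, -17.500). That places the tangent points at H = (-28.800, -17.500) on LH and W = (-18.300, -28.000) on WD. Then |ZW| = |W − Z| = 33.450.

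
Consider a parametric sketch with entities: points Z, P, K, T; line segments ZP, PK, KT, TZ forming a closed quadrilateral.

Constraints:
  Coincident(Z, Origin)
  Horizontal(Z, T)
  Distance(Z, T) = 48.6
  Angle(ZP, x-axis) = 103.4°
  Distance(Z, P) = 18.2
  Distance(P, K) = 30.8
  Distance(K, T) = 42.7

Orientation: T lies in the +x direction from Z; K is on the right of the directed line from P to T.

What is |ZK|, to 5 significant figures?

13.087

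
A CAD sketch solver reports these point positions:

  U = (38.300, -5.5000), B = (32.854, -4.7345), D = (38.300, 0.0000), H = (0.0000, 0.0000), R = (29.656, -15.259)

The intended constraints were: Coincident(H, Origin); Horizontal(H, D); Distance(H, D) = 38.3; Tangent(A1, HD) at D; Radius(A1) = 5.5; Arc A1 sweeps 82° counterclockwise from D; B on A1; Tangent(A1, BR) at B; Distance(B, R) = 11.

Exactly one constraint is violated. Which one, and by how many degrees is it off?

Tangent(A1, BR) at B — off by 8.90°.

H = (0.00, 0.00) ✓; H.y = 0.00, D.y = 0.00 ✓; |HD| = 38.30 ✓; ∠(UD, DH) = 90.00° ✓; |UD| = 5.500 ✓; bearing(U→B) − bearing(U→D) = 82.00° ✓; |UB| = 5.500 ✓; ∠(UB, BR) = 98.90° ✗; |BR| = 11.00 ✓.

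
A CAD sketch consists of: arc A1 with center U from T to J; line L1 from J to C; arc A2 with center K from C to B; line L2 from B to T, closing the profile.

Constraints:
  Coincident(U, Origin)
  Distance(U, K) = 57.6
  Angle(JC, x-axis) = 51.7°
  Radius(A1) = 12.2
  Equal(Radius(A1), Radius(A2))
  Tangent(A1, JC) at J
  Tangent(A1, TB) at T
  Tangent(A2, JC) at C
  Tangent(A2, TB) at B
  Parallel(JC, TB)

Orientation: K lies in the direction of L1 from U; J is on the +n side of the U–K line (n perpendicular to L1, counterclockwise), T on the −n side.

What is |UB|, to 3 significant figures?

58.9

Tangency of A1 to both parallel lines with radius 12.2 puts J and T at U ± 12.2·n: J = (-9.57, 7.56), T = (9.57, -7.56). Equal radii place C and B the same way about K: C = K + 12.2·n = (26.1, 52.8), B = K − 12.2·n = (45.3, 37.6). Then |UB| = |B − U| = 58.9.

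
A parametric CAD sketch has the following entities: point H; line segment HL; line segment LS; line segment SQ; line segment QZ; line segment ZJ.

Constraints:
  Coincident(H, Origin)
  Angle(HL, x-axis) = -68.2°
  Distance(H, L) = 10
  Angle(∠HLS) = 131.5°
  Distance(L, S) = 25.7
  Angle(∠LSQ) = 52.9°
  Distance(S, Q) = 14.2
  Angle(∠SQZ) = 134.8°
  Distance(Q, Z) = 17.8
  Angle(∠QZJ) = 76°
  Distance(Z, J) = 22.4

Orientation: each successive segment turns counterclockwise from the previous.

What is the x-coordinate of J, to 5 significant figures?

2.6688

∠SQZ = 134.8° gives QZ at 152.60° from the x-axis; with |QZ| = 17.8, Z = (7.8600, 3.7936). ∠QZJ = 76.0° gives ZJ at -103.40° from the x-axis; with |ZJ| = 22.4, J = (2.6688, -17.997). So J.x = 2.6688.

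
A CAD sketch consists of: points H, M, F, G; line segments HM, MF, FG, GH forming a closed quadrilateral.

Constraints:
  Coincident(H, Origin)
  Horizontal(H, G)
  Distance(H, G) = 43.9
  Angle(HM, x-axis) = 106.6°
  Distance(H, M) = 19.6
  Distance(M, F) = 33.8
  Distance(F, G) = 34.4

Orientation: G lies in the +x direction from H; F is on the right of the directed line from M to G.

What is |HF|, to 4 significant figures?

15.37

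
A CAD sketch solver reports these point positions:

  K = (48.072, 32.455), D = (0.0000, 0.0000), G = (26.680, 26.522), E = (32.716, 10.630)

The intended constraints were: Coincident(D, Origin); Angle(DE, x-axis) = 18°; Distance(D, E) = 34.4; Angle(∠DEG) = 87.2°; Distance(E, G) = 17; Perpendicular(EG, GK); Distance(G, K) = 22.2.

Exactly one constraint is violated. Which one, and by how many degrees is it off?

Perpendicular(EG, GK) — off by 5.30°.

D = (0.00, 0.00) ✓; DE at 18.00° ✓; |DE| = 34.40 ✓; ∠DEG = 87.20° ✓; |EG| = 17.00 ✓; ∠(EG, GK) = 95.30° ✗; |GK| = 22.20 ✓.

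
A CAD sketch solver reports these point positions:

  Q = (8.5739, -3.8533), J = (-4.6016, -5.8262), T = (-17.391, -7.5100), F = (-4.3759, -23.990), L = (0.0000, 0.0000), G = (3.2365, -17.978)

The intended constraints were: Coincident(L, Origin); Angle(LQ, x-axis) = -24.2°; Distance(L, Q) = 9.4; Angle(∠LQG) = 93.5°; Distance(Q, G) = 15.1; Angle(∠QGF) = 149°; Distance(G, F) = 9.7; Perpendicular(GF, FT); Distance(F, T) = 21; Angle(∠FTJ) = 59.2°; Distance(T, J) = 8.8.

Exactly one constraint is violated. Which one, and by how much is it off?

Distance(T, J) = 8.8 — off by 4.10.

L = (0.00, 0.00) ✓; LQ at -24.20° ✓; |LQ| = 9.400 ✓; ∠LQG = 93.50° ✓; |QG| = 15.10 ✓; ∠QGF = 149.0° ✓; |GF| = 9.700 ✓; ∠(GF, FT) = 90.00° ✓; |FT| = 21.00 ✓; ∠FTJ = 59.20° ✓; |TJ| = 12.90 ✗.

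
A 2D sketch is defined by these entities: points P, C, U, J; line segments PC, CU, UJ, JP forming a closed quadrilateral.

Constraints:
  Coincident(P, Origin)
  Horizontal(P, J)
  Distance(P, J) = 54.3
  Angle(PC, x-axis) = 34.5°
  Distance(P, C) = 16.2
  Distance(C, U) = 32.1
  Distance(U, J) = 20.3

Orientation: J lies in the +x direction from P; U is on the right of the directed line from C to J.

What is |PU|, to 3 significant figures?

39.5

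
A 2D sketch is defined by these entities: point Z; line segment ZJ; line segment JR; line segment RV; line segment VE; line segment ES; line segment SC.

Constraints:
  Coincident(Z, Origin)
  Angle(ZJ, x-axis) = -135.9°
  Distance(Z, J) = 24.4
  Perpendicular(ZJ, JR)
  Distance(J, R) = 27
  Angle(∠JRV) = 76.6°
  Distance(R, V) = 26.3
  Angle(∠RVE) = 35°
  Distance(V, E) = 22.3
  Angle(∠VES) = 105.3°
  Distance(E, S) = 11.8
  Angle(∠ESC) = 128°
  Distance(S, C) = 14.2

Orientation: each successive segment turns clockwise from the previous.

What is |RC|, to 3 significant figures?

8.96

Z is at the origin; ZJ runs at -135.9° with length 24.4, so J = (-17.5, -17.0). The perpendicularity gives JR at right angles to ZJ, so JR runs at 134°; with |JR| = 27.0, R = (-36.3, 2.41). ∠JRV = 76.6° gives RV at 30.7° from the x-axis; with |RV| = 26.3, V = (-13.7, 15.8). ∠RVE = 35.0° gives VE at -114° from the x-axis; with |VE| = 22.3, E = (-22.9, -4.49). ∠VES = 105.3° gives ES at 171° from the x-axis; with |ES| = 11.8, S = (-34.5, -2.64). ∠ESC = 128.0° gives SC at 119° from the x-axis; with |SC| = 14.2, C = (-41.4, 9.78). Then |RC| = |C − R| = 8.96.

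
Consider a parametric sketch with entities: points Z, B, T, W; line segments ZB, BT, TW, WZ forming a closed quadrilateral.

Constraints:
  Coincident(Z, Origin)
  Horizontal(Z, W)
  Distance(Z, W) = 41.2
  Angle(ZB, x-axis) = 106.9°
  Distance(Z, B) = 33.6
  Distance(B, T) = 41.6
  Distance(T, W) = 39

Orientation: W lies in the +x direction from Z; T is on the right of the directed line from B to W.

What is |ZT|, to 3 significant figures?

8.02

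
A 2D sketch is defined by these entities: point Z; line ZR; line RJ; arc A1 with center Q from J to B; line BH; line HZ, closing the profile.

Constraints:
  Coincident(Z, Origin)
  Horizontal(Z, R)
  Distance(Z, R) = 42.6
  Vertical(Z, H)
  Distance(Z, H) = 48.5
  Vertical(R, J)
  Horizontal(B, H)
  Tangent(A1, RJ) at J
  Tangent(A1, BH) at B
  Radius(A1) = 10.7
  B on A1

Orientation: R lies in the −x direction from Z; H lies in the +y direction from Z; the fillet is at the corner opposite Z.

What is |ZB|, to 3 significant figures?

58.1

Z is at the origin; Z and R share the same y with |ZR| = 42.6 and R on the −x side, so R = (-42.6, 0.00). ZH is vertical with |ZH| = 48.5 and H on the +y side, so H = (0.00, 48.5). The virtual corner opposite Z is at (-42.6, 48.5). A1 meets RJ tangentially, so QJ is at right angles to RJ and tangency of A1 to BH means the radius QB is perpendicular to BH, with radius 10.7, so the center Q sits 10.7 in from both sides at Q = (-31.9, 37.8). That places the tangent points at J = (-42.6, 37.8) on RJ and B = (-31.9, 48.5) on BH. Then |ZB| = |B − Z| = 58.1.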